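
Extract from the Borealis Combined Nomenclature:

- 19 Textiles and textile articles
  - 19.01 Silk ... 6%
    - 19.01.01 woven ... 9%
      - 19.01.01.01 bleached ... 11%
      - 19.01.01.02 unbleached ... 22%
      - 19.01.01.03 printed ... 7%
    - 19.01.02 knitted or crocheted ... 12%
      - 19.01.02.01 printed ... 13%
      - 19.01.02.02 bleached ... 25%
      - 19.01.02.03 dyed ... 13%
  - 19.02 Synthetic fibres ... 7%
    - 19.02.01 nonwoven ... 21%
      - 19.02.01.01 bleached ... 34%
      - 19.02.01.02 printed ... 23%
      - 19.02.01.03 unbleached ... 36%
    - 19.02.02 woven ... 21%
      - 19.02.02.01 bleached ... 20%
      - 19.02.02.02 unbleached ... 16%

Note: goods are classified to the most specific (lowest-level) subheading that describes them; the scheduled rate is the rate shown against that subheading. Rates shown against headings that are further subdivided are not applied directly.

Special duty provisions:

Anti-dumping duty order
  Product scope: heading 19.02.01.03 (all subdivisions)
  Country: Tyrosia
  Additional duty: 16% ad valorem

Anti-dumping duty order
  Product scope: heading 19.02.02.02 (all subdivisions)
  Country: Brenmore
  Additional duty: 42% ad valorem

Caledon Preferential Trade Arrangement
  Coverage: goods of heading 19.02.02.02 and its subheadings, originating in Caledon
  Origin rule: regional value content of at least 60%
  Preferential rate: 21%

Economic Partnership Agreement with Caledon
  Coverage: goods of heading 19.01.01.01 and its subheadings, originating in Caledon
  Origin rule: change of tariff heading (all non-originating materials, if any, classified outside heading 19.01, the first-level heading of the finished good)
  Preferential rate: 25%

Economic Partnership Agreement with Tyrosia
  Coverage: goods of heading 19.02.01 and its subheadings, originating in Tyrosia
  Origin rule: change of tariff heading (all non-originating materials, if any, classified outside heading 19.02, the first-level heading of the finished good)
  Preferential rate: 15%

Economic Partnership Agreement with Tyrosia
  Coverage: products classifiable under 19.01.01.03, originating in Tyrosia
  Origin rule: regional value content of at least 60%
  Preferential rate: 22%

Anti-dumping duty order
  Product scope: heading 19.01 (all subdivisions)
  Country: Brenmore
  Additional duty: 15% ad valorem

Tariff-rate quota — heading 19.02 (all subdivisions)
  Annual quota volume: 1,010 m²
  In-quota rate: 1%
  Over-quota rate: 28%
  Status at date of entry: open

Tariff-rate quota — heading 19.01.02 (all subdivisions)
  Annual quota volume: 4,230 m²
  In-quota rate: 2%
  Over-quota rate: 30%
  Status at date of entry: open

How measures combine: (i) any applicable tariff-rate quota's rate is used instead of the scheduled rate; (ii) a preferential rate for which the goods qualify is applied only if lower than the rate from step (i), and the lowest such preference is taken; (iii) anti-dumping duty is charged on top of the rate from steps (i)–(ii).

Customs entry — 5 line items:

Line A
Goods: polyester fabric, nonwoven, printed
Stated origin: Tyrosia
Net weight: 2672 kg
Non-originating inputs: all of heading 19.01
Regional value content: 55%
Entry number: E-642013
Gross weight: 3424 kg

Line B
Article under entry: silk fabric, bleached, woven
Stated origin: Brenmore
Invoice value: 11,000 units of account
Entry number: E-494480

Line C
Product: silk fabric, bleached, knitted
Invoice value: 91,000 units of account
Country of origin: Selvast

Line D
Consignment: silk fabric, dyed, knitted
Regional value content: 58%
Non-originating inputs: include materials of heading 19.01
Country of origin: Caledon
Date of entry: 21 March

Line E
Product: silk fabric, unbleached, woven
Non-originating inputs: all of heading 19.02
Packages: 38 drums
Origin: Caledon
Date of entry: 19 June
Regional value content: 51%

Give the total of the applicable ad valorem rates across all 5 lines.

Line A: polyester → 19.02; nonwoven → 19.02.01; printed → 19.02.01.02. Scheduled 23%. quota on 19.02 open → in-quota 1%; Tyrosia agreement on 19.02.01: CTH met → 15% available; Tyrosia agreement on 19.01.01.03: 19.02.01.02 not covered; preference 15% not lower than 1% → no reduction. → 1%.
Line B: silk → 19.01; woven → 19.01.01; bleached → 19.01.01.01. Scheduled 11%. anti-dumping (Brenmore, 19.01): +15%; total 11% + 15% = 26%. → 26%.
Line C: silk → 19.01; knitted → 19.01.02; bleached → 19.01.02.02. Scheduled 25%. quota on 19.01.02 open → in-quota 2%. → 2%.
Line D: silk → 19.01; knitted → 19.01.02; dyed → 19.01.02.03. Scheduled 13%. quota on 19.01.02 open → in-quota 2%; Caledon agreement on 19.02.02.02: 19.01.02.03 not covered; Caledon agreement on 19.01.01.01: 19.01.02.03 not covered. → 2%.
Line E: silk → 19.01; woven → 19.01.01; unbleached → 19.01.01.02. Scheduled 22%. Caledon agreement on 19.02.02.02: 19.01.01.02 not covered; Caledon agreement on 19.01.01.01: 19.01.01.02 not covered. → 22%.
Sum: 1% + 26% + 2% + 2% + 22% = 53%.

53%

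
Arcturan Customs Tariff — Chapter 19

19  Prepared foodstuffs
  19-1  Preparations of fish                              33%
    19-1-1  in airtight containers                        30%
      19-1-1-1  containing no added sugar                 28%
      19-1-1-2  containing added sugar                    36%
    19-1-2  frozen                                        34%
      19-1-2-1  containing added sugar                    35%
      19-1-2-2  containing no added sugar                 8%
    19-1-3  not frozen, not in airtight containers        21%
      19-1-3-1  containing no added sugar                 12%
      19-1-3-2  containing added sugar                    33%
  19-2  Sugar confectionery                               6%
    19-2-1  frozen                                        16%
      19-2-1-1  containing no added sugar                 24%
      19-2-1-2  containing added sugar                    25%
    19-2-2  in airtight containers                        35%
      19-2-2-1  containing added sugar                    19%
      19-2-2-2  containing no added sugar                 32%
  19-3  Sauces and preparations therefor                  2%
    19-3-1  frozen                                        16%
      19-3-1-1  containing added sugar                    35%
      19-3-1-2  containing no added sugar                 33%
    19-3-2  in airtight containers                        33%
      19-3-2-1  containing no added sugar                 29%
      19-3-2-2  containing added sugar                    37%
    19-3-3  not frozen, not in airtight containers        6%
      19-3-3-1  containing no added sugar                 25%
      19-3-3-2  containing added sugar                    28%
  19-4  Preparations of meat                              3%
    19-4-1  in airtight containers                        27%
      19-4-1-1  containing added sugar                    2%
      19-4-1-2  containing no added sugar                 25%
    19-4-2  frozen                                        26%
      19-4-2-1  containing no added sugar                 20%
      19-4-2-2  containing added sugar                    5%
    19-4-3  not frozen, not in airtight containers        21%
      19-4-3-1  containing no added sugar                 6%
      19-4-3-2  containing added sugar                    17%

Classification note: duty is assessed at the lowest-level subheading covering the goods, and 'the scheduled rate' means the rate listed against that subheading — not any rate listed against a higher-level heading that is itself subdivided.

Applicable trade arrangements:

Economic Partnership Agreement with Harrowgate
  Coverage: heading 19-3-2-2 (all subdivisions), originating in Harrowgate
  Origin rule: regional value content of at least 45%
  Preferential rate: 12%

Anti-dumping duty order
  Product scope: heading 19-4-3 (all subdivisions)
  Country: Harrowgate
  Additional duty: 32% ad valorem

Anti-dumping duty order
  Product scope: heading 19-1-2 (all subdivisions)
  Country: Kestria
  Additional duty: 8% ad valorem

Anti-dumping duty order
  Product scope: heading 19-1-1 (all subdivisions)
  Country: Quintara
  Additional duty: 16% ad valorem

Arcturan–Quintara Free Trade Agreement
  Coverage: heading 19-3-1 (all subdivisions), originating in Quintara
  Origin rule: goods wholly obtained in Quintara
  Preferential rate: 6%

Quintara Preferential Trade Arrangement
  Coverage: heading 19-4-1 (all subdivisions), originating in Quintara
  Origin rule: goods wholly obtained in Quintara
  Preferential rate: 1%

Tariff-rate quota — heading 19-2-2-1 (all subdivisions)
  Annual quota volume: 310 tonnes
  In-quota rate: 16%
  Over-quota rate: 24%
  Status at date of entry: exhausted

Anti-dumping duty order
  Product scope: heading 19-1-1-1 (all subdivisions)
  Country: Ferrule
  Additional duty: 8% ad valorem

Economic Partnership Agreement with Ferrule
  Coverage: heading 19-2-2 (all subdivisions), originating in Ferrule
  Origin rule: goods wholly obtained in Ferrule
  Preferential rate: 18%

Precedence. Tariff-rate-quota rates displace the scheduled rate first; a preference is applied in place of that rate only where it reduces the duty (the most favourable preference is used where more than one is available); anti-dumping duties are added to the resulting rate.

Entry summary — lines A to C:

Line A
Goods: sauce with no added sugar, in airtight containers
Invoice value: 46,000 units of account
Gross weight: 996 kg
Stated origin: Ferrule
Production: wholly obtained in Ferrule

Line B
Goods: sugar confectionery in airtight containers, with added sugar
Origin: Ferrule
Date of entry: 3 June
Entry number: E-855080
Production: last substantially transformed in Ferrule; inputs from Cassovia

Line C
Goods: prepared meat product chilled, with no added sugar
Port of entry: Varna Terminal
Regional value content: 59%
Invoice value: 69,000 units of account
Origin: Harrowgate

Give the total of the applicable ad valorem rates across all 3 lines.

91%

Line A: sauce → 19-3; in airtight containers → 19-3-2; with no added sugar → 19-3-2-1. Scheduled 29%. Ferrule agreement on 19-2-2: 19-3-2-1 not covered. → 29%.
Line B: sugar confectionery → 19-2; in airtight containers → 19-2-2; with added sugar → 19-2-2-1. Scheduled 19%. quota on 19-2-2-1 exhausted → over-quota 24%; Ferrule agreement on 19-2-2: not wholly obtained. → 24%.
Line C: prepared meat product → 19-4; chilled → 19-4-3; with no added sugar → 19-4-3-1. Scheduled 6%. Harrowgate agreement on 19-3-2-2: 19-4-3-1 not covered; anti-dumping (Harrowgate, 19-4-3): +32%; total 6% + 32% = 38%. → 38%.
Sum: 29% + 24% + 38% = 91%.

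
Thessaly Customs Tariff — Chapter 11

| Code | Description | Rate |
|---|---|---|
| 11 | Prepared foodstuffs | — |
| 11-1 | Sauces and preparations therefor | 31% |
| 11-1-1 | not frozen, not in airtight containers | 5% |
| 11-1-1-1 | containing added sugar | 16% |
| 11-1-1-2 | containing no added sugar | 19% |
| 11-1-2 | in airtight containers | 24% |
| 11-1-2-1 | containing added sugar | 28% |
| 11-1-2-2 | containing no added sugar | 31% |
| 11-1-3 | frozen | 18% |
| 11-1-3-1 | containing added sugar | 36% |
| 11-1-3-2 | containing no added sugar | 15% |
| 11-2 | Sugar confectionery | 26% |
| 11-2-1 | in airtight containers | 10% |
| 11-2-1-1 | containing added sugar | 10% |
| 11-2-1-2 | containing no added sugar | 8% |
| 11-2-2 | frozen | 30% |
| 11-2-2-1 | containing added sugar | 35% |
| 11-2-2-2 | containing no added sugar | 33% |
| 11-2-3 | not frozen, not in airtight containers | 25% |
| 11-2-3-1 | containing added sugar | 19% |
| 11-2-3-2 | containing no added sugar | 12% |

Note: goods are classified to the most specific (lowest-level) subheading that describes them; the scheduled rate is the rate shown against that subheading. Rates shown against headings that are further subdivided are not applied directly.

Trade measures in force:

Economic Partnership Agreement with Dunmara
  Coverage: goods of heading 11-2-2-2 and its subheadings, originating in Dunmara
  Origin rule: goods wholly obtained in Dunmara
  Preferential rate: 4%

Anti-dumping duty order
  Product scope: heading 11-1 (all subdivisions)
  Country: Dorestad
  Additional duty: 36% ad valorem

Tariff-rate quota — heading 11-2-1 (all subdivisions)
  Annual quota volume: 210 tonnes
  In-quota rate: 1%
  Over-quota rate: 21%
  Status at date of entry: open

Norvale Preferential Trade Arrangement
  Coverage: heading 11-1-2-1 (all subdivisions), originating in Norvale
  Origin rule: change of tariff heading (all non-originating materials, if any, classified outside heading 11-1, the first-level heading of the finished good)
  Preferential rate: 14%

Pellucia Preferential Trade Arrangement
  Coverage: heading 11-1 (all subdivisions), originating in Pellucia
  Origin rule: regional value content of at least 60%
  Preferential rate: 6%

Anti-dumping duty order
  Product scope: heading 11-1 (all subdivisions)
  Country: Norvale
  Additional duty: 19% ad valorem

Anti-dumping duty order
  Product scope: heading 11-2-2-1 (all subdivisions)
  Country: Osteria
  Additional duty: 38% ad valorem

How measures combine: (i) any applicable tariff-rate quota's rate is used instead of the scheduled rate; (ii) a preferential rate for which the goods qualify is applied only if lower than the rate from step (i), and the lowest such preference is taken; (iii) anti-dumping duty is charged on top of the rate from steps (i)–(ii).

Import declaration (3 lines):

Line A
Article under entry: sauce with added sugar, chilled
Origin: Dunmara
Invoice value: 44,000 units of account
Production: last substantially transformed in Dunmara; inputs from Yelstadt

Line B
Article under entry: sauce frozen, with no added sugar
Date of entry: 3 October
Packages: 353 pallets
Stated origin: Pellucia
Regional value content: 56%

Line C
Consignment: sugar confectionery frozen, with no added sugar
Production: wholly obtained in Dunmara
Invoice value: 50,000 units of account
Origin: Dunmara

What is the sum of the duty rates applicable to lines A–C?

35%

Line A: sauce → 11-1; chilled → 11-1-1; with added sugar → 11-1-1-1. Scheduled 16%. Dunmara agreement on 11-2-2-2: 11-1-1-1 not covered. → 16%.
Line B: sauce → 11-1; frozen → 11-1-3; with no added sugar → 11-1-3-2. Scheduled 15%. Pellucia agreement on 11-1: RVC < 60%. → 15%.
Line C: sugar confectionery → 11-2; frozen → 11-2-2; with no added sugar → 11-2-2-2. Scheduled 33%. Dunmara agreement on 11-2-2-2: wholly obtained → 4% available; preferential 4%. → 4%.
Sum: 16% + 15% + 4% = 35%.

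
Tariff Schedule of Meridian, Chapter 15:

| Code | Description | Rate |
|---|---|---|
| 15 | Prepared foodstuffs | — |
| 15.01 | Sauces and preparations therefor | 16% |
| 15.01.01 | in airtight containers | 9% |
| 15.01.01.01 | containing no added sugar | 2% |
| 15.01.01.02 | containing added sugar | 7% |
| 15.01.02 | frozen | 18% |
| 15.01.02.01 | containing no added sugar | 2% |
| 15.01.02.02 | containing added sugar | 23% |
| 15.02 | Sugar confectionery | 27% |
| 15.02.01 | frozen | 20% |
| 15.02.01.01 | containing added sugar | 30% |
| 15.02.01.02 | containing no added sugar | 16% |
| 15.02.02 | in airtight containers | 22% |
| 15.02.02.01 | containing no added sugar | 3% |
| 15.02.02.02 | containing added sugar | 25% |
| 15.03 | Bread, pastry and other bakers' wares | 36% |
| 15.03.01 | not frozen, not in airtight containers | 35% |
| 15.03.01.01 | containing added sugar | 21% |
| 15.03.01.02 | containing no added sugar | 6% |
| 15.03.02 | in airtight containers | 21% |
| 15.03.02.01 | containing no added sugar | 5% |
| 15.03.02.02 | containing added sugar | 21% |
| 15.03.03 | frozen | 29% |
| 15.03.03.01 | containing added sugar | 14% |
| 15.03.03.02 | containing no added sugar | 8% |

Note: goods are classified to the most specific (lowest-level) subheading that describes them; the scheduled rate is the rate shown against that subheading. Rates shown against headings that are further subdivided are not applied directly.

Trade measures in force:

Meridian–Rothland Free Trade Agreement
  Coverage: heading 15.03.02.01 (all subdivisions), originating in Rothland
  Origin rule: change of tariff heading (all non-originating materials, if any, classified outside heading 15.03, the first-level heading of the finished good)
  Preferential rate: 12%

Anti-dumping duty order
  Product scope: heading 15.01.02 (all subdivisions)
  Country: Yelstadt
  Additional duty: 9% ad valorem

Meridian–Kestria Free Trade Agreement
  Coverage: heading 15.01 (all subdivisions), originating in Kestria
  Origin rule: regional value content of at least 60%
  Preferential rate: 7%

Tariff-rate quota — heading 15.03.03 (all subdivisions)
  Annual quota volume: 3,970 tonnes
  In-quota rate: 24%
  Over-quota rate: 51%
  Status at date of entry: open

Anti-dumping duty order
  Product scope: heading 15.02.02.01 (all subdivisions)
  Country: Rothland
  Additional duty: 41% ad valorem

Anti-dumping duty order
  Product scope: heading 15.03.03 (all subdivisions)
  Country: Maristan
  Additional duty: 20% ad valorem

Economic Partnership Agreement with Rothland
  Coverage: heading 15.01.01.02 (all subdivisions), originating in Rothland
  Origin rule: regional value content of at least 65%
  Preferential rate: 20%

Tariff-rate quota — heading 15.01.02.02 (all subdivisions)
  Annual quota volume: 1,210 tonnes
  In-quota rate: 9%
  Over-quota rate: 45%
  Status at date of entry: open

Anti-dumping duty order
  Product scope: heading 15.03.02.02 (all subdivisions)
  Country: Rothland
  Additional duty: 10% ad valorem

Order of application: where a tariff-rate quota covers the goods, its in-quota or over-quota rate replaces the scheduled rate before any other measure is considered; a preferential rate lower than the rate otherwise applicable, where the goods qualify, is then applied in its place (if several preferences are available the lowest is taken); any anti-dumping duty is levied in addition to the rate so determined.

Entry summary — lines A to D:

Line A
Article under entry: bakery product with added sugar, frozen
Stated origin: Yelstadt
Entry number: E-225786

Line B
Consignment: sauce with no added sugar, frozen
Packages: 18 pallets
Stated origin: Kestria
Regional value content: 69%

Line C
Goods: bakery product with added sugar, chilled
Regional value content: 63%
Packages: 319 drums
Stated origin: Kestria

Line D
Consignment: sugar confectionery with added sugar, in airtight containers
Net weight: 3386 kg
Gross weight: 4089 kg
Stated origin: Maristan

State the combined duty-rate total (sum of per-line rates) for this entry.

Line A: bakery product → 15.03; frozen → 15.03.03; with added sugar → 15.03.03.01. Scheduled 14%. quota on 15.03.03 open → in-quota 24%. → 24%.
Line B: sauce → 15.01; frozen → 15.01.02; with no added sugar → 15.01.02.01. Scheduled 2%. Kestria agreement on 15.01: RVC ≥ 60% → 7% available; preference 7% not lower than 2% → no reduction. → 2%.
Line C: bakery product → 15.03; chilled → 15.03.01; with added sugar → 15.03.01.01. Scheduled 21%. Kestria agreement on 15.01: 15.03.01.01 not covered. → 21%.
Line D: sugar confectionery → 15.02; in airtight containers → 15.02.02; with added sugar → 15.02.02.02. Scheduled 25%. No special measure applies. → 25%.
Sum: 24% + 2% + 21% + 25% = 72%.

72%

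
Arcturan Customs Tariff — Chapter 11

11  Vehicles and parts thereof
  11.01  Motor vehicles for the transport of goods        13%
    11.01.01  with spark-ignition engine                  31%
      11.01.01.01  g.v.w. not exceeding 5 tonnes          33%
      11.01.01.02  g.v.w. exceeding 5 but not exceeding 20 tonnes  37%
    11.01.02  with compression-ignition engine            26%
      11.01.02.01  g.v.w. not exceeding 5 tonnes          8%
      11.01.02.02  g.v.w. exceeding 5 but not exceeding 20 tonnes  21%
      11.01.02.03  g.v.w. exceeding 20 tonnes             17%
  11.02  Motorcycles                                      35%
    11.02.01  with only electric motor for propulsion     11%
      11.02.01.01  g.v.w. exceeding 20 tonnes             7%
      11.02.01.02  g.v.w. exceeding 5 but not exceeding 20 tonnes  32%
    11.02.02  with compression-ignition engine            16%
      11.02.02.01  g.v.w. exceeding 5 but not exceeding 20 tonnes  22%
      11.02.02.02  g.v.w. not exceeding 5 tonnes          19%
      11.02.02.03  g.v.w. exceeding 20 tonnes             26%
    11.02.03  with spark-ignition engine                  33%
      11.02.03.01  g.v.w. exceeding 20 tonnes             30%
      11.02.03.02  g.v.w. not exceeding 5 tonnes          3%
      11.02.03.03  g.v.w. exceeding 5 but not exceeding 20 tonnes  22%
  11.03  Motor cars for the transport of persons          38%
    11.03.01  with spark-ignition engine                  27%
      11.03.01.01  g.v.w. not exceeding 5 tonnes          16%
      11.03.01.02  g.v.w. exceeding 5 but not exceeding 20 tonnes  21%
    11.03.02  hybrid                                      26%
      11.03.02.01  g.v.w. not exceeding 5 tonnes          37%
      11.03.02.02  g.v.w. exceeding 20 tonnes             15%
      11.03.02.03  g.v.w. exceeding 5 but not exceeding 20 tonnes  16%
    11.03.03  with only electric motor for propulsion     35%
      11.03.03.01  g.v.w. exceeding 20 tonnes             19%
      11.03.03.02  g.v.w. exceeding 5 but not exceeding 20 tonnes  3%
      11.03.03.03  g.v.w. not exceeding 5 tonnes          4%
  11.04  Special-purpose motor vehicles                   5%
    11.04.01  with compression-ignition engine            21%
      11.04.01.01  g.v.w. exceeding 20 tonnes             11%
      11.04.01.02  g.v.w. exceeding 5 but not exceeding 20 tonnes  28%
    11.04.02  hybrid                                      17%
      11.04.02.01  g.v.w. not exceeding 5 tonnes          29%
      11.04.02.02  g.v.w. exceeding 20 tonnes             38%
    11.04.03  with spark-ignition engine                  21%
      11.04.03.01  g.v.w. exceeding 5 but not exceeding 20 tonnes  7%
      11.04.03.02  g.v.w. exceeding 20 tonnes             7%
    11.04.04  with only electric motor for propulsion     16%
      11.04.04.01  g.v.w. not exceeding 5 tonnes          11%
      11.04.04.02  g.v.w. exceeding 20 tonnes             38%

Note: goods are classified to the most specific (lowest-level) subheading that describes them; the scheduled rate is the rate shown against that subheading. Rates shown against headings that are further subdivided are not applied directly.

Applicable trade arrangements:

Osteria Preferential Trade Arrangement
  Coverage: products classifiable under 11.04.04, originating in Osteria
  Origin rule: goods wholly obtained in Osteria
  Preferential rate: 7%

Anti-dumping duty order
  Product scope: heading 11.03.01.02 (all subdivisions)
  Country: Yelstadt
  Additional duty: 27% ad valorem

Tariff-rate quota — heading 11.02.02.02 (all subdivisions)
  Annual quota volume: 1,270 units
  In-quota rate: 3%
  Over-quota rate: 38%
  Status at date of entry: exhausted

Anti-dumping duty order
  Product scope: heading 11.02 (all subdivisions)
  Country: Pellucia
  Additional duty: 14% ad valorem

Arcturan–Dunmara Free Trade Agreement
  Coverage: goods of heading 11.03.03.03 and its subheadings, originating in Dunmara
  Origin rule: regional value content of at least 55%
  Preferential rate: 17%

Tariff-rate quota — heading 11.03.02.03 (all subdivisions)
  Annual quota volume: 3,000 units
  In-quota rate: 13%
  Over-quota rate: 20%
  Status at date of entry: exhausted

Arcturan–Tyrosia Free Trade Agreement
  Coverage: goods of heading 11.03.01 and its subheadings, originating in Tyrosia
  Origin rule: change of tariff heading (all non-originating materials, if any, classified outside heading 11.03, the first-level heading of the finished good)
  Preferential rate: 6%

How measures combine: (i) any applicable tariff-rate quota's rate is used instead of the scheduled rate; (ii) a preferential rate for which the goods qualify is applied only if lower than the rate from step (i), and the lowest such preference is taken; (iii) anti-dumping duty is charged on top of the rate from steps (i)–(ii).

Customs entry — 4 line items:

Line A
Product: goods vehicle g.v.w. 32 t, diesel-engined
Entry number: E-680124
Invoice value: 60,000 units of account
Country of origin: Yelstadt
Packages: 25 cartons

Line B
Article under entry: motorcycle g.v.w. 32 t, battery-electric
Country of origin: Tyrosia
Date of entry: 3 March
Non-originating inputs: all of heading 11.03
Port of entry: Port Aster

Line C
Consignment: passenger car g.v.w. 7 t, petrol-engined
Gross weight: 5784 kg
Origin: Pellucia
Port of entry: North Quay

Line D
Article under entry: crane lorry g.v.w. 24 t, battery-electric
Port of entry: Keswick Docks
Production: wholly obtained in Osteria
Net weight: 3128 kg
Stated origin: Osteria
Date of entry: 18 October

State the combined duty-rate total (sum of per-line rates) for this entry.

Line A: goods vehicle → 11.01; diesel-engined → 11.01.02; g.v.w. 32 t → 11.01.02.03. Scheduled 17%. No special measure applies. → 17%.
Line B: motorcycle → 11.02; battery-electric → 11.02.01; g.v.w. 32 t → 11.02.01.01. Scheduled 7%. Tyrosia agreement on 11.03.01: 11.02.01.01 not covered. → 7%.
Line C: passenger car → 11.03; petrol-engined → 11.03.01; g.v.w. 7 t → 11.03.01.02. Scheduled 21%. No special measure applies. → 21%.
Line D: crane lorry → 11.04; battery-electric → 11.04.04; g.v.w. 24 t → 11.04.04.02. Scheduled 38%. Osteria agreement on 11.04.04: wholly obtained → 7% available; preferential 7%. → 7%.
Sum: 17% + 7% + 21% + 7% = 52%.

52%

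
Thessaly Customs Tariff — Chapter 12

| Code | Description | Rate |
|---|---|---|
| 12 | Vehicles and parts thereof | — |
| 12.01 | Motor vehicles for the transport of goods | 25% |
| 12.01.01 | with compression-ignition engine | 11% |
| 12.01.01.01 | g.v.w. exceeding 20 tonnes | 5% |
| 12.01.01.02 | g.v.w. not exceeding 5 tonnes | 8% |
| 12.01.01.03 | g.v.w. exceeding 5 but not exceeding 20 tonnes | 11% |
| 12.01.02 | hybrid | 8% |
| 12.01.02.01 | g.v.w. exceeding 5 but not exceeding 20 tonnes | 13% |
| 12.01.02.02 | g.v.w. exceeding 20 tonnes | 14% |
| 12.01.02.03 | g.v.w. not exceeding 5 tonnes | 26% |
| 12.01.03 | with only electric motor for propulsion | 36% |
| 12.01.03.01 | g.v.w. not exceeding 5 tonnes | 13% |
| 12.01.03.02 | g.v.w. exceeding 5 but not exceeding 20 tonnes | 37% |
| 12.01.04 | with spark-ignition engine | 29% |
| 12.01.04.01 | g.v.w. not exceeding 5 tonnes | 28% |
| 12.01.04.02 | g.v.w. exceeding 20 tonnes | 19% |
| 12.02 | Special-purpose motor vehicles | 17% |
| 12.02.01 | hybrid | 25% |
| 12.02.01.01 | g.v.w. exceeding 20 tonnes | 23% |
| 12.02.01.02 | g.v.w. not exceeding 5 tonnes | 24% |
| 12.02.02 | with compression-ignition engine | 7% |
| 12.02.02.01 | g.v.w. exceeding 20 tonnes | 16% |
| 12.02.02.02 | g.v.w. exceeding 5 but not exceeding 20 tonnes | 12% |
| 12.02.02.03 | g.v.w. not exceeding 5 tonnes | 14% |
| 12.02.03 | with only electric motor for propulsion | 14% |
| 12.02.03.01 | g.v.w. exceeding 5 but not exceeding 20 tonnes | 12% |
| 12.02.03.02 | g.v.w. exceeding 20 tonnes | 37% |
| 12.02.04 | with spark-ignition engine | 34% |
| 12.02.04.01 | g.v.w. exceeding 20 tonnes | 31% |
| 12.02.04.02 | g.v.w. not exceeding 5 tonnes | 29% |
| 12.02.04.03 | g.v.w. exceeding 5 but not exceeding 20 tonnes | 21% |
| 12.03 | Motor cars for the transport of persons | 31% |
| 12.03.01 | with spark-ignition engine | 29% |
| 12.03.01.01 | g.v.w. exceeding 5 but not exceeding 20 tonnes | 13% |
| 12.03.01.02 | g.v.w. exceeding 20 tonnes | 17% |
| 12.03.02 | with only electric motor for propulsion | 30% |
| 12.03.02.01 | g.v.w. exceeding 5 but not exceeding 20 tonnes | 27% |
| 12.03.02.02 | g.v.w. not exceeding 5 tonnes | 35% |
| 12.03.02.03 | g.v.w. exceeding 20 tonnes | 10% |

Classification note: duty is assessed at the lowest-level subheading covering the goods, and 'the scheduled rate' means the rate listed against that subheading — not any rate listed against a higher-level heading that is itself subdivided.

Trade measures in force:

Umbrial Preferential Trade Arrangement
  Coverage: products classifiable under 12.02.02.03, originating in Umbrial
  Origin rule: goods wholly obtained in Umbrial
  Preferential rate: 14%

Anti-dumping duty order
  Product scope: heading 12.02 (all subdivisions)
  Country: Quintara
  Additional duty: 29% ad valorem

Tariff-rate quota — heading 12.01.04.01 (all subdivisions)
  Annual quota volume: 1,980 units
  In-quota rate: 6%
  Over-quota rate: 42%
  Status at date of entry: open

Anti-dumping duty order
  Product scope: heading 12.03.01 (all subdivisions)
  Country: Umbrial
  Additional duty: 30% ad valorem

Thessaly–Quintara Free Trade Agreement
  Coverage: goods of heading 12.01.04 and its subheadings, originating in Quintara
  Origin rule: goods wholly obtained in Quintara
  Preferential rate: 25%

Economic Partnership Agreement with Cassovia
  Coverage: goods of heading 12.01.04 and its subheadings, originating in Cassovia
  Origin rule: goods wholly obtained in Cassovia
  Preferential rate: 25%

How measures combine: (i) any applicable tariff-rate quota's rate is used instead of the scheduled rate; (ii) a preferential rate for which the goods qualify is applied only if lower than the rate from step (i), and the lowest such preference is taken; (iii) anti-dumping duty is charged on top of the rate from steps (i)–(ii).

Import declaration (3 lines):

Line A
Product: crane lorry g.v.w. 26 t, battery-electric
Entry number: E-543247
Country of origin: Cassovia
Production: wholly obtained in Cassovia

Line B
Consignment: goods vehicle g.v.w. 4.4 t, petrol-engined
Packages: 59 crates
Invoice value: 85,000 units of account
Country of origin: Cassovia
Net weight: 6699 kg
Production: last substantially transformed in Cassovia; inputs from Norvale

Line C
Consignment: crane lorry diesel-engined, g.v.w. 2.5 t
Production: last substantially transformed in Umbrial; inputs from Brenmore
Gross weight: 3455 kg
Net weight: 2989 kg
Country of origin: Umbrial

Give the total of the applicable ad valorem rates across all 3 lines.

Line A: crane lorry → 12.02; battery-electric → 12.02.03; g.v.w. 26 t → 12.02.03.02. Scheduled 37%. Cassovia agreement on 12.01.04: 12.02.03.02 not covered. → 37%.
Line B: goods vehicle → 12.01; petrol-engined → 12.01.04; g.v.w. 4.4 t → 12.01.04.01. Scheduled 28%. quota on 12.01.04.01 open → in-quota 6%; Cassovia agreement on 12.01.04: not wholly obtained. → 6%.
Line C: crane lorry → 12.02; diesel-engined → 12.02.02; g.v.w. 2.5 t → 12.02.02.03. Scheduled 14%. Umbrial agreement on 12.02.02.03: not wholly obtained. → 14%.
Sum: 37% + 6% + 14% = 57%.

57%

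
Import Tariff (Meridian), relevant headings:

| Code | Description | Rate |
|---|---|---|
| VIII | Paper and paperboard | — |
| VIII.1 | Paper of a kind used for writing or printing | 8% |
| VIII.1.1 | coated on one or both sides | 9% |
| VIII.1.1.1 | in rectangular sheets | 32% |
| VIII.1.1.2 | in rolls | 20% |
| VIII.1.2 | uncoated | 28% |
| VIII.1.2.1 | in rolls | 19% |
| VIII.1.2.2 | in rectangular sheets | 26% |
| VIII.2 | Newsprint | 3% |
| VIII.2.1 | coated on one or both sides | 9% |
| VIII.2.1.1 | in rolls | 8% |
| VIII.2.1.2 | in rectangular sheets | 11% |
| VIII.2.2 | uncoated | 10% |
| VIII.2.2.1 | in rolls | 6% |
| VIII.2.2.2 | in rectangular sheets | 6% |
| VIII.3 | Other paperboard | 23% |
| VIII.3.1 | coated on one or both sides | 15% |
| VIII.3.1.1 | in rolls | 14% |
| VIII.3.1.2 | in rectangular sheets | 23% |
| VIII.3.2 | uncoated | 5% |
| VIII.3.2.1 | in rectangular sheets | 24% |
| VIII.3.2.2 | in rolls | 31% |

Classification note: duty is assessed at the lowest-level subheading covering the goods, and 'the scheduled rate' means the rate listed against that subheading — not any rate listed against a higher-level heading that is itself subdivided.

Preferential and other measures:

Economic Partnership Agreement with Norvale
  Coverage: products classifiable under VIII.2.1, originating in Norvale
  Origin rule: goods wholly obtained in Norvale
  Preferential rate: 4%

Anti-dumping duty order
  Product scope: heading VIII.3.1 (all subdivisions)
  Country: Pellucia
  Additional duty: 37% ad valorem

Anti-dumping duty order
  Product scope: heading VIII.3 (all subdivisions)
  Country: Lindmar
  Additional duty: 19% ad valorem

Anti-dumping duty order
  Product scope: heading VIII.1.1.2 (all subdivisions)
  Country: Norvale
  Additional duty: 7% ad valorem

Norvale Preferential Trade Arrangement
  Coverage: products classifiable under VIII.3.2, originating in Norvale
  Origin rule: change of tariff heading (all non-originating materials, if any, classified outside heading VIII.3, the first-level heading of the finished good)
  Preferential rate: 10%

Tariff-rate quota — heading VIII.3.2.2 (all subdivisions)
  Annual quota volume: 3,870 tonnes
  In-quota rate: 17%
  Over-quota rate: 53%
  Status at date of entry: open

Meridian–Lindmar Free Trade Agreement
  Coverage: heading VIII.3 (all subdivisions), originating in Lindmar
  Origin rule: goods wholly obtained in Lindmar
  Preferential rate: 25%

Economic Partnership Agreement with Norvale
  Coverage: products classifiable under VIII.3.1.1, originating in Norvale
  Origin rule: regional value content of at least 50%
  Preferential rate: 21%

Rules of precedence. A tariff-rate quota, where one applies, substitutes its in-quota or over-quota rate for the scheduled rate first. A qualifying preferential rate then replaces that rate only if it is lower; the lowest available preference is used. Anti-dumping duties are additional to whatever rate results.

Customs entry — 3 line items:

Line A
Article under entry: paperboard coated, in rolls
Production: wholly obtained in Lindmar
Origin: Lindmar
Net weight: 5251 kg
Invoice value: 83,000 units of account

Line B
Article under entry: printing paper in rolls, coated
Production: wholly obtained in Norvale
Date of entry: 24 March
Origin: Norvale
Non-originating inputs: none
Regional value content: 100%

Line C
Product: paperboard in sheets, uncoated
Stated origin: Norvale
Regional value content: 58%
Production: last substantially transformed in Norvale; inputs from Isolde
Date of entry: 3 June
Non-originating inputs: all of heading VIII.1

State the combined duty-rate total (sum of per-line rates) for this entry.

70%

Line A: paperboard → VIII.3; coated → VIII.3.1; in rolls → VIII.3.1.1. Scheduled 14%. Lindmar agreement on VIII.3: wholly obtained → 25% available; preference 25% not lower than 14% → no reduction; anti-dumping (Lindmar, VIII.3): +19%; total 14% + 19% = 33%. → 33%.
Line B: printing paper → VIII.1; coated → VIII.1.1; in rolls → VIII.1.1.2. Scheduled 20%. Norvale agreement on VIII.2.1: VIII.1.1.2 not covered; Norvale agreement on VIII.3.2: VIII.1.1.2 not covered; Norvale agreement on VIII.3.1.1: VIII.1.1.2 not covered; anti-dumping (Norvale, VIII.1.1.2): +7%; total 20% + 7% = 27%. → 27%.
Line C: paperboard → VIII.3; uncoated → VIII.3.2; in sheets → VIII.3.2.1. Scheduled 24%. Norvale agreement on VIII.2.1: VIII.3.2.1 not covered; Norvale agreement on VIII.3.2: CTH met → 10% available; Norvale agreement on VIII.3.1.1: VIII.3.2.1 not covered; preferential 10%. → 10%.
Sum: 33% + 27% + 10% = 70%.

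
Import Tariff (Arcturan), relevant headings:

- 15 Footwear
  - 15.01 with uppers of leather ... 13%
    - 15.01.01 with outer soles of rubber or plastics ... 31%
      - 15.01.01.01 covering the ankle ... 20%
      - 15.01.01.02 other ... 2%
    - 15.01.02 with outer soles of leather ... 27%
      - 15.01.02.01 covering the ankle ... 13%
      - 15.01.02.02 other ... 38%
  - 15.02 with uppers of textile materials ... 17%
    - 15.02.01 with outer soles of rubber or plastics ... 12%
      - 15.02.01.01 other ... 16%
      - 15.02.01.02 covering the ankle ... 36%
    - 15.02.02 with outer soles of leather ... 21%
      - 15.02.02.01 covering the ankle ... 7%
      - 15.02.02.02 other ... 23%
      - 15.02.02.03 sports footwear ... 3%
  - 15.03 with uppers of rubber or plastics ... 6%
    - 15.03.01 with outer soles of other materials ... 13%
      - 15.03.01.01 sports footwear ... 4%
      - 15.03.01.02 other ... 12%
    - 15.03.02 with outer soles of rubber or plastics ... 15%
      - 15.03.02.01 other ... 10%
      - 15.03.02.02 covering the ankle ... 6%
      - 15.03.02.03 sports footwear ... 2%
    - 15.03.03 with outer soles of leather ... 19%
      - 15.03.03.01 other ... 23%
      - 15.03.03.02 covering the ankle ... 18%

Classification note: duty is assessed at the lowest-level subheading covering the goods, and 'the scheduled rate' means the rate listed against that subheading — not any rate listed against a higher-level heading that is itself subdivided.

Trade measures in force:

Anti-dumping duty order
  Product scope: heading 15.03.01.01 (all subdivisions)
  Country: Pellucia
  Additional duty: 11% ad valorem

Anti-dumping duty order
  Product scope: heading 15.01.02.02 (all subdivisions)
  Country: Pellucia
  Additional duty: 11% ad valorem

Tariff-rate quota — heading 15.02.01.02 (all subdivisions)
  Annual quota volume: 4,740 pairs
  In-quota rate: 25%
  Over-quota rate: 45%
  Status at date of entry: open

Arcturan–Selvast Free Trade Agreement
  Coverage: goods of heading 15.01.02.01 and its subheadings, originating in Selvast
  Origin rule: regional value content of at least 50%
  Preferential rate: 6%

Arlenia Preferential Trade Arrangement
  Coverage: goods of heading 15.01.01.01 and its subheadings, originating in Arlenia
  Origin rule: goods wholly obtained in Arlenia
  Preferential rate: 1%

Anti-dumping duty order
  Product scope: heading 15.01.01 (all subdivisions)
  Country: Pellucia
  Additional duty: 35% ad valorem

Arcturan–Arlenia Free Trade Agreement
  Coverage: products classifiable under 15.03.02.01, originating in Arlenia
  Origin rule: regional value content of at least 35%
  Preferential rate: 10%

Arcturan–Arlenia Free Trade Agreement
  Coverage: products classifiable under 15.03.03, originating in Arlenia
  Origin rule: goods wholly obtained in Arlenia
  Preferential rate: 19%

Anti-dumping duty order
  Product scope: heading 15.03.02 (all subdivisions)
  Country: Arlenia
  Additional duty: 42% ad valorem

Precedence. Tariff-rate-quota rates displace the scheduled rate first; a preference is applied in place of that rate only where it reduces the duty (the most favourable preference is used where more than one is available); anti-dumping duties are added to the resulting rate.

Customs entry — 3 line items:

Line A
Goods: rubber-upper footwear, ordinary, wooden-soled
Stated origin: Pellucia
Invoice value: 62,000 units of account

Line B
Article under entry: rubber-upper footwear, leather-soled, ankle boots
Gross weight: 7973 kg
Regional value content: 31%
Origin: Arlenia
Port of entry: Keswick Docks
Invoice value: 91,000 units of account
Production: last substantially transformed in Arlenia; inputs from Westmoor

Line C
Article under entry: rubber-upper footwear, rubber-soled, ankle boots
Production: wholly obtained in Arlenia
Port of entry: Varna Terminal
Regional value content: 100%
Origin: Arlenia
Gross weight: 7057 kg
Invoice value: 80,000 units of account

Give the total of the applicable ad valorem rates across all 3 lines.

Line A: rubber-upper → 15.03; wooden-soled → 15.03.01; ordinary → 15.03.01.02. Scheduled 12%. No special measure applies. → 12%.
Line B: rubber-upper → 15.03; leather-soled → 15.03.03; ankle boots → 15.03.03.02. Scheduled 18%. Arlenia agreement on 15.01.01.01: 15.03.03.02 not covered; Arlenia agreement on 15.03.02.01: 15.03.03.02 not covered; Arlenia agreement on 15.03.03: not wholly obtained. → 18%.
Line C: rubber-upper → 15.03; rubber-soled → 15.03.02; ankle boots → 15.03.02.02. Scheduled 6%. Arlenia agreement on 15.01.01.01: 15.03.02.02 not covered; Arlenia agreement on 15.03.02.01: 15.03.02.02 not covered; Arlenia agreement on 15.03.03: 15.03.02.02 not covered; anti-dumping (Arlenia, 15.03.02): +42%; total 6% + 42% = 48%. → 48%.
Sum: 12% + 18% + 48% = 78%.

78%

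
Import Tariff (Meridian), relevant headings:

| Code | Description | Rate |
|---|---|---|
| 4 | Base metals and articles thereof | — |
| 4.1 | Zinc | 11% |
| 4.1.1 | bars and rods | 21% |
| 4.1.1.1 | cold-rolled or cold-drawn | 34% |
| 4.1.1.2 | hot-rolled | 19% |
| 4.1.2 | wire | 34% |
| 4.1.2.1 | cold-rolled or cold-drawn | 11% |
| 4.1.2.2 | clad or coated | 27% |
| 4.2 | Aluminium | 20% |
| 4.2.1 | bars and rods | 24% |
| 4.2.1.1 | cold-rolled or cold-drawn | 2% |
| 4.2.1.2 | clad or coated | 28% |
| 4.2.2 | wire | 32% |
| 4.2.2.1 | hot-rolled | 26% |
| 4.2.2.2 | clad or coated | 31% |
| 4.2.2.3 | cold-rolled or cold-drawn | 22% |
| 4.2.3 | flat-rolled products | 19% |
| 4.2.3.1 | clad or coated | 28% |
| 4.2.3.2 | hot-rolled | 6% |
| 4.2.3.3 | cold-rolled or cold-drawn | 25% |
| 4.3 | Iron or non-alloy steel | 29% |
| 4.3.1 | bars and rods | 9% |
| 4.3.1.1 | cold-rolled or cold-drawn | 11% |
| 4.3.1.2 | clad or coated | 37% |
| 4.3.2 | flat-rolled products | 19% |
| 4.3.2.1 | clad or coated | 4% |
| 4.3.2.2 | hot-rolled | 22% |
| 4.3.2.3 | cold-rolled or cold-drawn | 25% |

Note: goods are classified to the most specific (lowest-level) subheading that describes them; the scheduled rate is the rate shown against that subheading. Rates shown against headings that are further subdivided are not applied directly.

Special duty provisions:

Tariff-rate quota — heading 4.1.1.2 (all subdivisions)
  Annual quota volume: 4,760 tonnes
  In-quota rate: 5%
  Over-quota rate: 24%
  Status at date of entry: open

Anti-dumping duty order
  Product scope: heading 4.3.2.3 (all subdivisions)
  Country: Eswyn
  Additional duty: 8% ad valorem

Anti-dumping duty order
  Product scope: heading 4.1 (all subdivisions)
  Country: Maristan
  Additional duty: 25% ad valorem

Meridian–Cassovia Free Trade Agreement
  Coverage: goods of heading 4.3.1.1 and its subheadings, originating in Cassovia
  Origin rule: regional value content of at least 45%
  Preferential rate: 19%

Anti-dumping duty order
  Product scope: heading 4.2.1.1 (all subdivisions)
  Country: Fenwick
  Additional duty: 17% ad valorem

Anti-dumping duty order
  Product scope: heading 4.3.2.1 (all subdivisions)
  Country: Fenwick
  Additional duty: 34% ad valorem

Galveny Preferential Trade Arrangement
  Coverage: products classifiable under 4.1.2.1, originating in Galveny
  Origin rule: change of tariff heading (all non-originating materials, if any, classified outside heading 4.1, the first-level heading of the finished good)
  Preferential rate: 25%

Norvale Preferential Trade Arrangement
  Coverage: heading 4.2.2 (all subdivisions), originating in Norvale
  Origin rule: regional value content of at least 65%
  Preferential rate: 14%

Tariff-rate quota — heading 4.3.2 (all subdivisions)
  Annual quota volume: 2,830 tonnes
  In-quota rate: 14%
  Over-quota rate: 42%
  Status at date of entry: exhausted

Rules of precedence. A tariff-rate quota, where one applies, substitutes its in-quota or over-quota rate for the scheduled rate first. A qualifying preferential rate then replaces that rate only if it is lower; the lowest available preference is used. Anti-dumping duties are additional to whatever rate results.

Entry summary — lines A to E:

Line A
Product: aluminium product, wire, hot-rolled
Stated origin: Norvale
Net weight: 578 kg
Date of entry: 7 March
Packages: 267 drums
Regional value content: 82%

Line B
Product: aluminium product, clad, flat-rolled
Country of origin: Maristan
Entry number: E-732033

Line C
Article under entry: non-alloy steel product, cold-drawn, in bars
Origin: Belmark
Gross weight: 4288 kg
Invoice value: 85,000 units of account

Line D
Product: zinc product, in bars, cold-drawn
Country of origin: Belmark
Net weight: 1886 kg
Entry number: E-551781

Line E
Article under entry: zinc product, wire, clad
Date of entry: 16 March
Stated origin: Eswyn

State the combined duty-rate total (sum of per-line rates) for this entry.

114%

Line A: aluminium → 4.2; wire → 4.2.2; hot-rolled → 4.2.2.1. Scheduled 26%. Norvale agreement on 4.2.2: RVC ≥ 65% → 14% available; preferential 14%. → 14%.
Line B: aluminium → 4.2; flat-rolled → 4.2.3; clad → 4.2.3.1. Scheduled 28%. No special measure applies. → 28%.
Line C: non-alloy steel → 4.3; in bars → 4.3.1; cold-drawn → 4.3.1.1. Scheduled 11%. No special measure applies. → 11%.
Line D: zinc → 4.1; in bars → 4.1.1; cold-drawn → 4.1.1.1. Scheduled 34%. No special measure applies. → 34%.
Line E: zinc → 4.1; wire → 4.1.2; clad → 4.1.2.2. Scheduled 27%. No special measure applies. → 27%.
Sum: 14% + 28% + 11% + 34% + 27% = 114%.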